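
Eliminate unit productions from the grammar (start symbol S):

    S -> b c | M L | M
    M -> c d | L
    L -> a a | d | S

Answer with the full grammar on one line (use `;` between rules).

S -> a a | d | b c | M L | c d; M -> a a | d | b c | M L | c d; L -> a a | d | b c | M L | c d

Unit pairs: L ⇒* {M, S}; M ⇒* {L, S}; S ⇒* {L, M}.
For each unit pair (A, B), copy every non-unit production of B to A, then drop all unit productions.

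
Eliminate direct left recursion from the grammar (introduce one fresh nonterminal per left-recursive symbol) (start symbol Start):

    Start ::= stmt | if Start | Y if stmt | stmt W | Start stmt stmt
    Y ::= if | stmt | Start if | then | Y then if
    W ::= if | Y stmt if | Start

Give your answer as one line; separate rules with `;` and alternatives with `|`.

Start ::= stmt Start1 | if Start Start1 | Y if stmt Start1 | stmt W Start1; Y ::= if Y1 | stmt Y1 | Start if Y1 | then Y1; W ::= if | Y stmt if | Start; Start1 ::= stmt stmt Start1 | epsilon; Y1 ::= then if Y1 | epsilon

Left recursion appears on Start, Y.
For Start: α = {stmt stmt}, β = {stmt, if Start, Y if stmt, stmt W}. Rewrite as Start → β Start1 and Start1 → α Start1 | ε.
For Y: α = {then if}, β = {if, stmt, Start if, then}. Rewrite as Y → β Y1 and Y1 → α Y1 | ε.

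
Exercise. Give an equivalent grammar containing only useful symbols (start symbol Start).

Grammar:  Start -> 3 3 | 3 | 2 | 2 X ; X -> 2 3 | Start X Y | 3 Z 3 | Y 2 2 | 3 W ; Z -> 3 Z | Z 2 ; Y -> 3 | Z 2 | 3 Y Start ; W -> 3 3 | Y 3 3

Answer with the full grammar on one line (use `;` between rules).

Start -> 3 3 | 3 | 2 | 2 X; X -> 2 3 | Start X Y | Y 2 2 | 3 W; Y -> 3 | 3 Y Start; W -> 3 3 | Y 3 3

Generating nonterminals: {Start, W, X, Y}.
Reachable from Start after that: {Start, W, X, Y}.
Removed useless symbols: {Z} and every production mentioning them.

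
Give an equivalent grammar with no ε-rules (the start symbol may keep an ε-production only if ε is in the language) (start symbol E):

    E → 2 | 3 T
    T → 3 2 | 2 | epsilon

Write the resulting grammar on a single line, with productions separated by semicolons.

E → 2 | 3 T | 3; T → 3 2 | 2

Nullable set = {T}.
ε ∉ L(G), so no ε-production is kept.
Add the nullable-subset variants: E → 3 T gives 3 T | 3.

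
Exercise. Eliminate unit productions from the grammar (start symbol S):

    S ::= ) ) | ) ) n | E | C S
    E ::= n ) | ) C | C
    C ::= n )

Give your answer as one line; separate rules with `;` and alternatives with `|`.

Unit pairs: E ⇒* {C}; S ⇒* {C, E}.
Replace each nonterminal's rules with the union of the non-unit rules of every nonterminal it unit-derives.

S ::= n ) | ) C | ) ) | ) ) n | C S; E ::= n ) | ) C; C ::= n )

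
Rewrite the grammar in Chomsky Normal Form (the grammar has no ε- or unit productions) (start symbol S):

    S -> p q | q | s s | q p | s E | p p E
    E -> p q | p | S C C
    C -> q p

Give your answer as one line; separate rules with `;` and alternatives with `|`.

S -> X1 X2 | q | X3 X3 | X2 X1 | X3 E | X1 Y1; E -> X1 X2 | p | S Y2; C -> X2 X1; X1 -> p; X2 -> q; X3 -> s; Y1 -> X1 E; Y2 -> C C

Introduce a nonterminal for each terminal appearing in a rule of length ≥ 2: X1 → p, X2 → q, X3 → s.
Binarize each right-hand side of length ≥ 3 by chaining fresh nonterminals (Y1, Y2, …): affected rules were S → X1 X1 E; E → S C C.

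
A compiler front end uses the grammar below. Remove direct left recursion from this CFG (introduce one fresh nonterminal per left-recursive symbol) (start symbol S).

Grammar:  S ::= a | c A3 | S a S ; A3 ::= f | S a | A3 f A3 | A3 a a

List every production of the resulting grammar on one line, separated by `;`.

S ::= a S' | c A3 S'; A3 ::= f A3' | S a A3'; S' ::= a S S' | ε; A3' ::= f A3 A3' | a a A3' | ε

Directly left-recursive nonterminals: S, A3.
For S: α = {a S}, β = {a, c A3}. Rewrite as S → β S' and S' → α S' | ε.
For A3: α = {f A3, a a}, β = {f, S a}. Rewrite as A3 → β A3' and A3' → α A3' | ε.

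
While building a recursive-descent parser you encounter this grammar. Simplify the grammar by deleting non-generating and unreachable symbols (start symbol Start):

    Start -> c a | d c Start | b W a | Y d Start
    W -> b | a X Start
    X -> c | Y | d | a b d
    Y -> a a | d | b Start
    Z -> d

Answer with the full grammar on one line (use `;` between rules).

Start -> c a | d c Start | b W a | Y d Start; W -> b | a X Start; X -> c | Y | d | a b d; Y -> a a | d | b Start

Generating nonterminals: {Start, W, X, Y, Z}.
Reachable from Start after that: {Start, W, X, Y}.
Removed useless symbols: {Z} and every production mentioning them.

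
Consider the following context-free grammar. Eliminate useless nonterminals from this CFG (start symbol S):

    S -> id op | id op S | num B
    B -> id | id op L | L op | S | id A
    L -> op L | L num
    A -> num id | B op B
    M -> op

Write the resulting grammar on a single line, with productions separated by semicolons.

S -> id op | id op S | num B; B -> id | S | id A; A -> num id | B op B

Generating nonterminals: {A, B, M, S}.
Reachable from S after that: {A, B, S}.
Removed useless symbols: {L, M} and every production mentioning them.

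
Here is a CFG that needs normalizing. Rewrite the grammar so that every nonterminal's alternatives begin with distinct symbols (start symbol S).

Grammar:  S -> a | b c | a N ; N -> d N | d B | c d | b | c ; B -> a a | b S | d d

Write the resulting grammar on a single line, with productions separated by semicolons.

S has alternatives sharing prefix 'a': factor to S → a S' with S' → ε | N.
N has alternatives sharing prefix 'd': factor to N → d N' with N' → N | B.
N has alternatives sharing prefix 'c': factor to N → c N'' with N'' → d | ε.

S -> b c | a S'; N -> b | d N' | c N''; B -> a a | b S | d d; S' -> ε | N; N' -> N | B; N'' -> d | ε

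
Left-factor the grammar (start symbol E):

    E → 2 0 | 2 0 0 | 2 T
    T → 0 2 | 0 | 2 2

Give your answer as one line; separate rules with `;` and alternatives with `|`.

E → 2 E'; T → 2 2 | 0 T'; E' → T | 0 E''; T' → 2 | eps; E'' → eps | 0

E has alternatives sharing prefix '2': factor to E → 2 E' with E' → 0 | 0 0 | T.
T has alternatives sharing prefix '0': factor to T → 0 T' with T' → 2 | ε.
E' has alternatives sharing prefix '0': factor to E' → 0 E'' with E'' → ε | 0.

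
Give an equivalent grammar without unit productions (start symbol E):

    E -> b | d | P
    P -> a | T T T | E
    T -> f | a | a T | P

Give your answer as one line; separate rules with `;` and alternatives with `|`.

E -> b | d | a | T T T; P -> b | d | a | T T T; T -> b | d | a | T T T | f | a T

Unit pairs: E ⇒* {P}; P ⇒* {E}; T ⇒* {E, P}.
For each unit pair (A, B), copy every non-unit production of B to A, then drop all unit productions.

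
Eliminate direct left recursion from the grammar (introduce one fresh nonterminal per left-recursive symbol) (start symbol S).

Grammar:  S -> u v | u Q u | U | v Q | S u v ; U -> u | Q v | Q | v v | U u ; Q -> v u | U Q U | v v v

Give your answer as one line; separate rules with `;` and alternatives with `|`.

S -> u v S' | u Q u S' | U S' | v Q S'; U -> u U' | Q v U' | Q U' | v v U'; Q -> v u | U Q U | v v v; S' -> u v S' | ε; U' -> u U' | ε

S, U are directly left-recursive.
For S: α = {u v}, β = {u v, u Q u, U, v Q}. Rewrite as S → β S' and S' → α S' | ε.
For U: α = {u}, β = {u, Q v, Q, v v}. Rewrite as U → β U' and U' → α U' | ε.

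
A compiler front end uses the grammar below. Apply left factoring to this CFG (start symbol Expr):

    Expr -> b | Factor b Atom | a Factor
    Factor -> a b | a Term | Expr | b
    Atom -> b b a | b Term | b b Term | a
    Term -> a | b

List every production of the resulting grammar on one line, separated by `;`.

Expr -> b | Factor b Atom | a Factor; Factor -> Expr | b | a Factor1; Atom -> a | b Atom1; Term -> a | b; Factor1 -> b | Term; Atom1 -> Term | b Atom11; Atom11 -> a | Term

Factor has alternatives sharing prefix 'a': factor to Factor → a Factor1 with Factor1 → b | Term.
Atom has alternatives sharing prefix 'b': factor to Atom → b Atom1 with Atom1 → b a | Term | b Term.
Atom1 has alternatives sharing prefix 'b': factor to Atom1 → b Atom11 with Atom11 → a | Term.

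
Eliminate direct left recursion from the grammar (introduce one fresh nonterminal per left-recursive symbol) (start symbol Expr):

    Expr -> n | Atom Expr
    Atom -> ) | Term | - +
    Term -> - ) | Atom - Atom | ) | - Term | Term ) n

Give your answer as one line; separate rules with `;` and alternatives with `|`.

Expr -> n | Atom Expr; Atom -> ) | Term | - +; Term -> - ) Term1 | Atom - Atom Term1 | ) Term1 | - Term Term1; Term1 -> ) n Term1 | ε

Left recursion appears on Term.
For Term: α = {) n}, β = {- ), Atom - Atom, ), - Term}. Rewrite as Term → β Term1 and Term1 → α Term1 | ε.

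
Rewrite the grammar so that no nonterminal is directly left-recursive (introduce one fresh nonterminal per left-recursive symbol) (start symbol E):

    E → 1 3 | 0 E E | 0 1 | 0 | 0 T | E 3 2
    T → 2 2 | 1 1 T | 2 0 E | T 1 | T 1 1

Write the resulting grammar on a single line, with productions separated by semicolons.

Directly left-recursive nonterminals: E, T.
For E: α = {3 2}, β = {1 3, 0 E E, 0 1, 0, 0 T}. Rewrite as E → β E' and E' → α E' | ε.
For T: α = {1, 1 1}, β = {2 2, 1 1 T, 2 0 E}. Rewrite as T → β T' and T' → α T' | ε.

E → 1 3 E' | 0 E E E' | 0 1 E' | 0 E' | 0 T E'; T → 2 2 T' | 1 1 T T' | 2 0 E T'; E' → 3 2 E' | eps; T' → 1 T' | 1 1 T' | eps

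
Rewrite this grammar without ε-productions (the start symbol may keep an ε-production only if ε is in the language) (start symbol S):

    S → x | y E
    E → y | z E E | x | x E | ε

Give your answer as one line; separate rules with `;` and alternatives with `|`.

Nullable nonterminals: {E}.
ε ∉ L(G), so no ε-production is kept.
Expand every rule over subsets of its nullable positions: S → y E gives y E | y. E → z E E gives z E E | z E | z.

S → x | y E | y; E → y | z E E | z E | z | x | x E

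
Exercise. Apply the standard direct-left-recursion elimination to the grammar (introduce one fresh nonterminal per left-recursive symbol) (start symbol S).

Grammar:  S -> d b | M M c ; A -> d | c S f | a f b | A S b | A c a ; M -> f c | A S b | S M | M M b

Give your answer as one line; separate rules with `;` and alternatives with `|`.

S -> d b | M M c; A -> d A' | c S f A' | a f b A'; M -> f c M' | A S b M' | S M M'; A' -> S b A' | c a A' | ε; M' -> M b M' | ε

Left recursion appears on A, M.
For A: α = {S b, c a}, β = {d, c S f, a f b}. Rewrite as A → β A' and A' → α A' | ε.
For M: α = {M b}, β = {f c, A S b, S M}. Rewrite as M → β M' and M' → α M' | ε.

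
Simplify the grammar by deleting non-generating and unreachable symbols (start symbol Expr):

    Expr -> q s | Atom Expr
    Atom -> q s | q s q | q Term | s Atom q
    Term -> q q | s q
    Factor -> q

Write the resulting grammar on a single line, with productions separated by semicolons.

Generating nonterminals: {Atom, Expr, Factor, Term}.
Reachable from Expr after that: {Atom, Expr, Term}.
Removed useless symbols: {Factor} and every production mentioning them.

Expr -> q s | Atom Expr; Atom -> q s | q s q | q Term | s Atom q; Term -> q q | s q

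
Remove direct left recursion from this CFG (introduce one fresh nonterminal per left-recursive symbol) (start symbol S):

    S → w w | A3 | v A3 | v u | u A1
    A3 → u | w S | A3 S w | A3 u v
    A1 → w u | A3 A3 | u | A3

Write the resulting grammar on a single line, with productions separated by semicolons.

Left recursion appears on A3.
For A3: α = {S w, u v}, β = {u, w S}. Rewrite as A3 → β A3' and A3' → α A3' | ε.

S → w w | A3 | v A3 | v u | u A1; A3 → u A3' | w S A3'; A1 → w u | A3 A3 | u | A3; A3' → S w A3' | u v A3' | ε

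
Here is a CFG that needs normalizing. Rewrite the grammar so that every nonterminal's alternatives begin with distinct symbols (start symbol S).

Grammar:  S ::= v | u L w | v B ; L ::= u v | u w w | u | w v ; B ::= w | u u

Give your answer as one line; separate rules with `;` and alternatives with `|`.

S ::= u L w | v S'; L ::= w v | u L'; B ::= w | u u; S' ::= ε | B; L' ::= v | w w | ε

S has alternatives sharing prefix 'v': factor to S → v S' with S' → ε | B.
L has alternatives sharing prefix 'u': factor to L → u L' with L' → v | w w | ε.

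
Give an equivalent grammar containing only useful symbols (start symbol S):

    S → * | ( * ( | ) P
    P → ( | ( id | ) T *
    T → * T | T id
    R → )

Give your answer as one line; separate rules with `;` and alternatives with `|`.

Generating nonterminals: {P, R, S}.
Reachable from S after that: {P, S}.
Removed useless symbols: {R, T} and every production mentioning them.

S → * | ( * ( | ) P; P → ( | ( id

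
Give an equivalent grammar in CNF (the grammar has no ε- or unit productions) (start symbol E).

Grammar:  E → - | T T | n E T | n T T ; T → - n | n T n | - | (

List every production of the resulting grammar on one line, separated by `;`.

E → - | T T | X1 Y1 | X1 Y2; T → X2 X1 | X1 Y3 | - | (; X1 → n; X2 → -; Y1 → E T; Y2 → T T; Y3 → T X1

Introduce a nonterminal for each terminal appearing in a rule of length ≥ 2: X1 → n, X2 → -.
Binarize each right-hand side of length ≥ 3 by chaining fresh nonterminals (Y1, Y2, …): affected rules were E → X1 E T; E → X1 T T; T → X1 T X1.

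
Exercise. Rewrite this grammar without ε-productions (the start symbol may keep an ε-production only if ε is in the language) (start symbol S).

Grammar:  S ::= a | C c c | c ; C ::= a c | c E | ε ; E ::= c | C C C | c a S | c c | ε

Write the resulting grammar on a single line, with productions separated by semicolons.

S ::= a | C c c | c c | c; C ::= a c | c E | c; E ::= c | C C C | C C | C | c a S | c c

The nullable symbols are {C, E}.
ε ∉ L(G), so no ε-production is kept.
Expand every rule over subsets of its nullable positions: S → C c c gives C c c | c c. C → c E gives c E | c. E → C C C gives C C C | C C | C.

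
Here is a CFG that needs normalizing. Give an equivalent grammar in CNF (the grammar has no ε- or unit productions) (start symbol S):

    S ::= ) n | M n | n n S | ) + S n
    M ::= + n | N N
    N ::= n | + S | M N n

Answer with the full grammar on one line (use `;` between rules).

Introduce a nonterminal for each terminal appearing in a rule of length ≥ 2: X1 → ), X2 → n, X3 → +.
Binarize each right-hand side of length ≥ 3 by chaining fresh nonterminals (Y1, Y2, …): affected rules were S → X2 X2 S; S → X1 X3 S X2; N → M N X2.

S ::= X1 X2 | M X2 | X2 Y1 | X1 Y2; M ::= X3 X2 | N N; N ::= n | X3 S | M Y4; X1 ::= ); X2 ::= n; X3 ::= +; Y1 ::= X2 S; Y2 ::= X3 Y3; Y3 ::= S X2; Y4 ::= N X2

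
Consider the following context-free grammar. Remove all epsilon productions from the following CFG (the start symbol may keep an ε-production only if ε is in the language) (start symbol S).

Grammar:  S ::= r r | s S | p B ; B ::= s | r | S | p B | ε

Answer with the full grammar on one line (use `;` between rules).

Nullable set = {B}.
ε ∉ L(G), so no ε-production is kept.
For each production, add variants omitting each subset of nullable occurrences: S → p B gives p B | p. B → p B gives p B | p.

S ::= r r | s S | p B | p; B ::= s | r | S | p B | p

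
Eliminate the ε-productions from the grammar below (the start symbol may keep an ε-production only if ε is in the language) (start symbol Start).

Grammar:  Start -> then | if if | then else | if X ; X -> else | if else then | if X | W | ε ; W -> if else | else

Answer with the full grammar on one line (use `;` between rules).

Start -> then | if if | then else | if X | if; X -> else | if else then | if X | if | W; W -> if else | else

The nullable symbols are {X}.
ε ∉ L(G), so no ε-production is kept.
Expand every rule over subsets of its nullable positions: Start → if X gives if X | if. X → if X gives if X | if.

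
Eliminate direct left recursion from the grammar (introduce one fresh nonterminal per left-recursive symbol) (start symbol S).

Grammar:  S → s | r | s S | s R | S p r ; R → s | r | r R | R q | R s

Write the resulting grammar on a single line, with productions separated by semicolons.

S, R are directly left-recursive.
For S: α = {p r}, β = {s, r, s S, s R}. Rewrite as S → β S' and S' → α S' | ε.
For R: α = {q, s}, β = {s, r, r R}. Rewrite as R → β R' and R' → α R' | ε.

S → s S' | r S' | s S S' | s R S'; R → s R' | r R' | r R R'; S' → p r S' | epsilon; R' → q R' | s R' | epsilon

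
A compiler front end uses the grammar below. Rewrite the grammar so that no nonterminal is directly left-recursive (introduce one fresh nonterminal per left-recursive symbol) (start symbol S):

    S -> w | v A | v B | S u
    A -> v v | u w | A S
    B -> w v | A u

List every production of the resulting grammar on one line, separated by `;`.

S -> w S' | v A S' | v B S'; A -> v v A' | u w A'; B -> w v | A u; S' -> u S' | eps; A' -> S A' | eps

Left recursion appears on S, A.
For S: α = {u}, β = {w, v A, v B}. Rewrite as S → β S' and S' → α S' | ε.
For A: α = {S}, β = {v v, u w}. Rewrite as A → β A' and A' → α A' | ε.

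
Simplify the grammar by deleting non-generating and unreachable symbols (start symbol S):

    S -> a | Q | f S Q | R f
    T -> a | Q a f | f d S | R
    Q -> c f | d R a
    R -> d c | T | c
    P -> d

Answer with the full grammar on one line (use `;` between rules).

S -> a | Q | f S Q | R f; T -> a | Q a f | f d S | R; Q -> c f | d R a; R -> d c | T | c

Generating nonterminals: {P, Q, R, S, T}.
Reachable from S after that: {Q, R, S, T}.
Removed useless symbols: {P} and every production mentioning them.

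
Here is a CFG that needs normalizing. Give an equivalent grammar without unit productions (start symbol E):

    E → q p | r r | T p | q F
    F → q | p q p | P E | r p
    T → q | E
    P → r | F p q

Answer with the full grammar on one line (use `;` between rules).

E → q p | r r | T p | q F; F → q | p q p | P E | r p; T → q p | r r | T p | q F | q; P → r | F p q

Unit pairs: T ⇒* {E}.
For each unit pair (A, B), copy every non-unit production of B to A, then drop all unit productions.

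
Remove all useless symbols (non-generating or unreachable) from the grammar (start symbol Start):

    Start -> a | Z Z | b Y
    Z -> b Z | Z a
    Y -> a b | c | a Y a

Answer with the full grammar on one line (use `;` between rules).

Start -> a | b Y; Y -> a b | c | a Y a

Generating nonterminals: {Start, Y}.
Reachable from Start after that: {Start, Y}.
Removed useless symbols: {Z} and every production mentioning them.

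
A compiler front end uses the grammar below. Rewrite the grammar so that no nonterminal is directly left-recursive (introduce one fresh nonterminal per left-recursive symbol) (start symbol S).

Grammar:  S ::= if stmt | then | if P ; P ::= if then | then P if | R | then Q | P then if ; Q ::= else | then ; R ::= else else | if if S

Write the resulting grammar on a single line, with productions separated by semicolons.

S ::= if stmt | then | if P; P ::= if then P' | then P if P' | R P' | then Q P'; Q ::= else | then; R ::= else else | if if S; P' ::= then if P' | ε

Left recursion appears on P.
For P: α = {then if}, β = {if then, then P if, R, then Q}. Rewrite as P → β P' and P' → α P' | ε.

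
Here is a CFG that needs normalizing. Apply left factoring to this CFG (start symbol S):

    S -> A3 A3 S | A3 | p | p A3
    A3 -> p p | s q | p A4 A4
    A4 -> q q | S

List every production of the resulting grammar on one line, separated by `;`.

S has alternatives sharing prefix 'A3': factor to S → A3 S' with S' → A3 S | ε.
S has alternatives sharing prefix 'p': factor to S → p S'' with S'' → ε | A3.
A3 has alternatives sharing prefix 'p': factor to A3 → p A3' with A3' → p | A4 A4.

S -> A3 S' | p S''; A3 -> s q | p A3'; A4 -> q q | S; S' -> A3 S | eps; S'' -> eps | A3; A3' -> p | A4 A4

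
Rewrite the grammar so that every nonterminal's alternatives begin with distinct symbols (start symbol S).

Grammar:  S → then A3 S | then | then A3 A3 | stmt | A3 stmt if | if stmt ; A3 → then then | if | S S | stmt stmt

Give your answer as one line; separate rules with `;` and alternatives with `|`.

S has alternatives sharing prefix 'then': factor to S → then S' with S' → A3 S | ε | A3 A3.
S' has alternatives sharing prefix 'A3': factor to S' → A3 S'' with S'' → S | A3.

S → stmt | A3 stmt if | if stmt | then S'; A3 → then then | if | S S | stmt stmt; S' → eps | A3 S''; S'' → S | A3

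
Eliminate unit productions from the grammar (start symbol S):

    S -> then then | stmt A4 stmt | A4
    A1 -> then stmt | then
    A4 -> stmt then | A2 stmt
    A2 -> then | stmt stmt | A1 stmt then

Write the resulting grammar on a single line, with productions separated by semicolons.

S -> stmt then | A2 stmt | then then | stmt A4 stmt; A1 -> then stmt | then; A4 -> stmt then | A2 stmt; A2 -> then | stmt stmt | A1 stmt then

Unit pairs: S ⇒* {A4}.
For every A with A ⇒* B via unit rules, add B's non-unit alternatives to A; then delete every rule of the form X → Y.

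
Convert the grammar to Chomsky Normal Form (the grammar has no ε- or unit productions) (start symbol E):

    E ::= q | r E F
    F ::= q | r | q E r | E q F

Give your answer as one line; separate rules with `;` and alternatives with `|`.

E ::= q | X1 Y1; F ::= q | r | X2 Y2 | E Y3; X1 ::= r; X2 ::= q; Y1 ::= E F; Y2 ::= E X1; Y3 ::= X2 F

Introduce a nonterminal for each terminal appearing in a rule of length ≥ 2: X1 → r, X2 → q.
Binarize each right-hand side of length ≥ 3 by chaining fresh nonterminals (Y1, Y2, …): affected rules were E → X1 E F; F → X2 E X1; F → E X2 F.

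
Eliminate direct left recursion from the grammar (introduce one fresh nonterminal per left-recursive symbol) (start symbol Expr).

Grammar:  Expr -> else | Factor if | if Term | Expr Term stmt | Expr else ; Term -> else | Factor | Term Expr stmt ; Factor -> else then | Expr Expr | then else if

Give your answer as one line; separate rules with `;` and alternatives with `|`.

Expr -> else Expr1 | Factor if Expr1 | if Term Expr1; Term -> else Term1 | Factor Term1; Factor -> else then | Expr Expr | then else if; Expr1 -> Term stmt Expr1 | else Expr1 | ε; Term1 -> Expr stmt Term1 | ε

Directly left-recursive nonterminals: Expr, Term.
For Expr: α = {Term stmt, else}, β = {else, Factor if, if Term}. Rewrite as Expr → β Expr1 and Expr1 → α Expr1 | ε.
For Term: α = {Expr stmt}, β = {else, Factor}. Rewrite as Term → β Term1 and Term1 → α Term1 | ε.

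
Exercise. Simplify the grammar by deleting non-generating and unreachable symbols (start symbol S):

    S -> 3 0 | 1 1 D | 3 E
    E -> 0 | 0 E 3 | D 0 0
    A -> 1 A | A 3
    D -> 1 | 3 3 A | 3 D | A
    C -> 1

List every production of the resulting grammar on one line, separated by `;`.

Generating nonterminals: {C, D, E, S}.
Reachable from S after that: {D, E, S}.
Removed useless symbols: {A, C} and every production mentioning them.

S -> 3 0 | 1 1 D | 3 E; E -> 0 | 0 E 3 | D 0 0; D -> 1 | 3 D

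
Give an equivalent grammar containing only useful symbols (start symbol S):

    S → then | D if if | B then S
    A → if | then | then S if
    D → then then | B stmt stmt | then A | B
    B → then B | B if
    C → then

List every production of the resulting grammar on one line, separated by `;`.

S → then | D if if; A → if | then | then S if; D → then then | then A

Generating nonterminals: {A, C, D, S}.
Reachable from S after that: {A, D, S}.
Removed useless symbols: {B, C} and every production mentioning them.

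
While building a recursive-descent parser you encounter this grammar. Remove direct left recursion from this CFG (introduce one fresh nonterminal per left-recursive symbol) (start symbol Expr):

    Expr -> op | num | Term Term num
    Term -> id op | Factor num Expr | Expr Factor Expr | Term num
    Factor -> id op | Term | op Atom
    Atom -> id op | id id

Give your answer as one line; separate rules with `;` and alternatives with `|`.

Directly left-recursive nonterminal: Term.
For Term: α = {num}, β = {id op, Factor num Expr, Expr Factor Expr}. Rewrite as Term → β Term1 and Term1 → α Term1 | ε.

Expr -> op | num | Term Term num; Term -> id op Term1 | Factor num Expr Term1 | Expr Factor Expr Term1; Factor -> id op | Term | op Atom; Atom -> id op | id id; Term1 -> num Term1 | ε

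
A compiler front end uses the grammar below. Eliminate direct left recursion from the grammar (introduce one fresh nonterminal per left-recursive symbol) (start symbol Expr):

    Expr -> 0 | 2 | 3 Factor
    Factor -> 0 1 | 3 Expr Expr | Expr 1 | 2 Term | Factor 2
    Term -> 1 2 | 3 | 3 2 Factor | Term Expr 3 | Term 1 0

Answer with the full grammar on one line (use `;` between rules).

Left recursion appears on Factor, Term.
For Factor: α = {2}, β = {0 1, 3 Expr Expr, Expr 1, 2 Term}. Rewrite as Factor → β Factor1 and Factor1 → α Factor1 | ε.
For Term: α = {Expr 3, 1 0}, β = {1 2, 3, 3 2 Factor}. Rewrite as Term → β Term1 and Term1 → α Term1 | ε.

Expr -> 0 | 2 | 3 Factor; Factor -> 0 1 Factor1 | 3 Expr Expr Factor1 | Expr 1 Factor1 | 2 Term Factor1; Term -> 1 2 Term1 | 3 Term1 | 3 2 Factor Term1; Factor1 -> 2 Factor1 | eps; Term1 -> Expr 3 Term1 | 1 0 Term1 | eps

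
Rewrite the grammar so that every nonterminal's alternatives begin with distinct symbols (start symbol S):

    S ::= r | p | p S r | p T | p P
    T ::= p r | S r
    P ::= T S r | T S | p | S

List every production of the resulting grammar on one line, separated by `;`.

S has alternatives sharing prefix 'p': factor to S → p S' with S' → ε | S r | T | P.
P has alternatives sharing prefix 'T S': factor to P → T S P' with P' → r | ε.

S ::= r | p S'; T ::= p r | S r; P ::= p | S | T S P'; S' ::= eps | S r | T | P; P' ::= r | eps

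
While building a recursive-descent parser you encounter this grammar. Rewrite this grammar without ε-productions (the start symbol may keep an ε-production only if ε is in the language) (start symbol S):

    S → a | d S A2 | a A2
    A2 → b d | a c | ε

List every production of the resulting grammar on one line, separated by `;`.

The nullable symbols are {A2}.
ε ∉ L(G), so no ε-production is kept.
Add the nullable-subset variants: S → d S A2 gives d S A2 | d S.

S → a | d S A2 | d S | a A2; A2 → b d | a c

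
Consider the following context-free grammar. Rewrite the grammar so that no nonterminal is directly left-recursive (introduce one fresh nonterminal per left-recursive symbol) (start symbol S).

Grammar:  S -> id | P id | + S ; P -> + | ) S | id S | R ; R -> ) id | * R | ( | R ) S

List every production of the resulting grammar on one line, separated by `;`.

R is directly left-recursive.
For R: α = {) S}, β = {) id, * R, (}. Rewrite as R → β R' and R' → α R' | ε.

S -> id | P id | + S; P -> + | ) S | id S | R; R -> ) id R' | * R R' | ( R'; R' -> ) S R' | ε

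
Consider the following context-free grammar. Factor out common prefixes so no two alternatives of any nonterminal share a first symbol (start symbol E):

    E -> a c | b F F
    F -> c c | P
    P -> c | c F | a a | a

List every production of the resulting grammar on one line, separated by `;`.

P has alternatives sharing prefix 'c': factor to P → c P' with P' → ε | F.
P has alternatives sharing prefix 'a': factor to P → a P'' with P'' → a | ε.

E -> a c | b F F; F -> c c | P; P -> c P' | a P''; P' -> epsilon | F; P'' -> a | epsilon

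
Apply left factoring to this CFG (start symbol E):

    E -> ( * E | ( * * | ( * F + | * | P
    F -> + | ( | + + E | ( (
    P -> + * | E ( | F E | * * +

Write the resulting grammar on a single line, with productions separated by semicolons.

E has alternatives sharing prefix '( *': factor to E → ( * E' with E' → E | * | F +.
F has alternatives sharing prefix '+': factor to F → + F' with F' → ε | + E.
F has alternatives sharing prefix '(': factor to F → ( F'' with F'' → ε | (.

E -> * | P | ( * E'; F -> + F' | ( F''; P -> + * | E ( | F E | * * +; E' -> E | * | F +; F' -> ε | + E; F'' -> ε | (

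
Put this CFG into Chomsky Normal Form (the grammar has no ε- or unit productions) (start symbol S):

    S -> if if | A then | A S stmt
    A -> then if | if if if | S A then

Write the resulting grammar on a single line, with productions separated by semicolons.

S -> X1 X1 | A X2 | A Y1; A -> X2 X1 | X1 Y2 | S Y3; X1 -> if; X2 -> then; X3 -> stmt; Y1 -> S X3; Y2 -> X1 X1; Y3 -> A X2

Introduce a nonterminal for each terminal appearing in a rule of length ≥ 2: X1 → if, X2 → then, X3 → stmt.
Binarize each right-hand side of length ≥ 3 by chaining fresh nonterminals (Y1, Y2, …): affected rules were S → A S X3; A → X1 X1 X1; A → S A X2.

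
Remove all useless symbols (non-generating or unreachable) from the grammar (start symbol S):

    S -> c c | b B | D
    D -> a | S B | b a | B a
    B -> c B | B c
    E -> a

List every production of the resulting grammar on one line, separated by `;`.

S -> c c | D; D -> a | b a

Generating nonterminals: {D, E, S}.
Reachable from S after that: {D, S}.
Removed useless symbols: {B, E} and every production mentioning them.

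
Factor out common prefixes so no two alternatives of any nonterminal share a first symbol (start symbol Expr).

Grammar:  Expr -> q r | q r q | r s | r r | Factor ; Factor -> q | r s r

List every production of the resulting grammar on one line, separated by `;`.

Expr has alternatives sharing prefix 'q r': factor to Expr → q r Expr1 with Expr1 → ε | q.
Expr has alternatives sharing prefix 'r': factor to Expr → r Expr2 with Expr2 → s | r.

Expr -> Factor | q r Expr1 | r Expr2; Factor -> q | r s r; Expr1 -> ε | q; Expr2 -> s | r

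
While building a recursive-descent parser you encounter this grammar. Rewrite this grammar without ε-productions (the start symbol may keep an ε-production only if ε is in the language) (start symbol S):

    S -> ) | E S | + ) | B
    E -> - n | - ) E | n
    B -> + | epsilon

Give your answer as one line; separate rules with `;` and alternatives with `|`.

S -> ) | E S | E | + ) | B | epsilon; E -> - n | - ) E | n; B -> +

Nullable nonterminals: {B, S}.
ε ∈ L(G) since S is nullable, so keep S → ε.
Add the nullable-subset variants: S → E S gives E S | E.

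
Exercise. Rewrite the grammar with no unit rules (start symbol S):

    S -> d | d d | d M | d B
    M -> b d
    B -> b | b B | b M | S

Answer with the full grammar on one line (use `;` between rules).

Unit pairs: B ⇒* {S}.
For every A with A ⇒* B via unit rules, add B's non-unit alternatives to A; then delete every rule of the form X → Y.

S -> d | d d | d M | d B; M -> b d; B -> b | b B | b M | d | d d | d M | d B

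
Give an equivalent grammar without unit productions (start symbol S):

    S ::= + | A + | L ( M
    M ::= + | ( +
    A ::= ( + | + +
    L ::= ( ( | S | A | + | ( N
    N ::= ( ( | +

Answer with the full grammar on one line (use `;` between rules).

S ::= + | A + | L ( M; M ::= + | ( +; A ::= ( + | + +; L ::= ( ( | + | ( N | A + | L ( M | ( + | + +; N ::= ( ( | +

Unit pairs: L ⇒* {A, S}.
For each unit pair (A, B), copy every non-unit production of B to A, then drop all unit productions.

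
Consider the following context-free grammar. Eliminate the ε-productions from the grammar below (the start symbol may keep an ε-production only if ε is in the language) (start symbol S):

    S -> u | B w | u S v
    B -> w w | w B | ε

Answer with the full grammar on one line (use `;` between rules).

Nullable nonterminals: {B}.
ε ∉ L(G), so no ε-production is kept.
Add the nullable-subset variants: S → B w gives B w | w. B → w B gives w B | w.

S -> u | B w | w | u S v; B -> w w | w B | w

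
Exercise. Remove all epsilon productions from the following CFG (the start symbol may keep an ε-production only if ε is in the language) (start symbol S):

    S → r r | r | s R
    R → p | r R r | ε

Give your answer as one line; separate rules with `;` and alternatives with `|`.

The nullable symbols are {R}.
ε ∉ L(G), so no ε-production is kept.
Add the nullable-subset variants: S → s R gives s R | s. R → r R r gives r R r | r r.

S → r r | r | s R | s; R → p | r R r | r r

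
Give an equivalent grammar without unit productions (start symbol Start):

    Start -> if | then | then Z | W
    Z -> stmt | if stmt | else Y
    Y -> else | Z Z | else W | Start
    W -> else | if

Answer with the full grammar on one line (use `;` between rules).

Start -> if | then | then Z | else; Z -> stmt | if stmt | else Y; Y -> if | then | then Z | else | Z Z | else W; W -> else | if

Unit pairs: Start ⇒* {W}; Y ⇒* {Start, W}.
Replace each nonterminal's rules with the union of the non-unit rules of every nonterminal it unit-derives.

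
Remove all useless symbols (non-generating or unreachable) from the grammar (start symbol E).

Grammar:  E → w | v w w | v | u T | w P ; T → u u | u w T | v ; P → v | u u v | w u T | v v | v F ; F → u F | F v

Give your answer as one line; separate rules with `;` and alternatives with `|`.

E → w | v w w | v | u T | w P; T → u u | u w T | v; P → v | u u v | w u T | v v

Generating nonterminals: {E, P, T}.
Reachable from E after that: {E, P, T}.
Removed useless symbols: {F} and every production mentioning them.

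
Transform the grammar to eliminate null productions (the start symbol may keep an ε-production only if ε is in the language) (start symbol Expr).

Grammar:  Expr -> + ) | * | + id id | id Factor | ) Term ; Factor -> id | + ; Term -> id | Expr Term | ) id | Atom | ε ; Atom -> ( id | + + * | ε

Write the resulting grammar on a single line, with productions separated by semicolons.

Expr -> + ) | * | + id id | id Factor | ) Term | ); Factor -> id | +; Term -> id | Expr Term | Expr | ) id | Atom; Atom -> ( id | + + *

Nullable nonterminals: {Atom, Term}.
ε ∉ L(G), so no ε-production is kept.
Add the nullable-subset variants: Expr → ) Term gives ) Term | ). Term → Expr Term gives Expr Term | Expr.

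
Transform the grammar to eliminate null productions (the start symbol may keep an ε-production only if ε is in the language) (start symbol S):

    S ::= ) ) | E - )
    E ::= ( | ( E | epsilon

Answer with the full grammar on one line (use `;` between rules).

The nullable symbols are {E}.
ε ∉ L(G), so no ε-production is kept.
Add the nullable-subset variants: S → E - ) gives E - ) | - ).

S ::= ) ) | E - ) | - ); E ::= ( | ( E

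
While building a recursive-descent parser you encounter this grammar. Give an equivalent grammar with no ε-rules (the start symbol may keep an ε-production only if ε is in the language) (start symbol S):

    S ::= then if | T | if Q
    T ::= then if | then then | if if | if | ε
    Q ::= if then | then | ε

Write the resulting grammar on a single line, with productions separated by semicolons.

S ::= then if | T | if Q | if | ε; T ::= then if | then then | if if | if; Q ::= if then | then

The nullable symbols are {Q, S, T}.
ε ∈ L(G) since S is nullable, so keep S → ε.
Add the nullable-subset variants: S → if Q gives if Q | if.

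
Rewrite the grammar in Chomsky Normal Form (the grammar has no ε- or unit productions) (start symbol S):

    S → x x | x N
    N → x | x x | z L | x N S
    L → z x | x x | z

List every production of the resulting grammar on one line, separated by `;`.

S → X1 X1 | X1 N; N → x | X1 X1 | X2 L | X1 Y1; L → X2 X1 | X1 X1 | z; X1 → x; X2 → z; Y1 → N S

Introduce a nonterminal for each terminal appearing in a rule of length ≥ 2: X1 → x, X2 → z.
Binarize each right-hand side of length ≥ 3 by chaining fresh nonterminals (Y1, Y2, …): affected rules were N → X1 N S.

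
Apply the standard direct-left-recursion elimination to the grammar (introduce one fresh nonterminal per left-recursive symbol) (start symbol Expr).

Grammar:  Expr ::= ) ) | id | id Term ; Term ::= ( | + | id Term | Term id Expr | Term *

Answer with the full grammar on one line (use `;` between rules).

Directly left-recursive nonterminal: Term.
For Term: α = {id Expr, *}, β = {(, +, id Term}. Rewrite as Term → β Term1 and Term1 → α Term1 | ε.

Expr ::= ) ) | id | id Term; Term ::= ( Term1 | + Term1 | id Term Term1; Term1 ::= id Expr Term1 | * Term1 | eps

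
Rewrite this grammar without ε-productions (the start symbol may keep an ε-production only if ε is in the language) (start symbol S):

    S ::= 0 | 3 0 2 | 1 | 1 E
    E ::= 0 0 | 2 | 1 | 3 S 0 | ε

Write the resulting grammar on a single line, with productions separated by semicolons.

Nullable nonterminals: {E}.
ε ∉ L(G), so no ε-production is kept.

S ::= 0 | 3 0 2 | 1 | 1 E; E ::= 0 0 | 2 | 1 | 3 S 0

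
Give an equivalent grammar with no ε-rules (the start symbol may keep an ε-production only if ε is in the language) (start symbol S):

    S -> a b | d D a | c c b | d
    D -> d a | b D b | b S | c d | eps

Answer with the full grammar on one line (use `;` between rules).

Nullable set = {D}.
ε ∉ L(G), so no ε-production is kept.
Expand every rule over subsets of its nullable positions: S → d D a gives d D a | d a. D → b D b gives b D b | b b.

S -> a b | d D a | d a | c c b | d; D -> d a | b D b | b b | b S | c d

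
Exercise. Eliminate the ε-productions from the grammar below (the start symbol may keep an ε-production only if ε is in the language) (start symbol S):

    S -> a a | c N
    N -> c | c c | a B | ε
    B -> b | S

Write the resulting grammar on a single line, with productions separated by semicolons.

Nullable set = {N}.
ε ∉ L(G), so no ε-production is kept.
Expand every rule over subsets of its nullable positions: S → c N gives c N | c.

S -> a a | c N | c; N -> c | c c | a B; B -> b | S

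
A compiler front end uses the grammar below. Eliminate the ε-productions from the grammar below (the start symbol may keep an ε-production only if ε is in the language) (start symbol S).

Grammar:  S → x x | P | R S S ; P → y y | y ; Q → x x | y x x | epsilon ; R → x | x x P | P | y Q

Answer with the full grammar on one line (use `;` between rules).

S → x x | P | R S S; P → y y | y; Q → x x | y x x; R → x | x x P | P | y Q | y

The nullable symbols are {Q}.
ε ∉ L(G), so no ε-production is kept.
Add the nullable-subset variants: R → y Q gives y Q | y.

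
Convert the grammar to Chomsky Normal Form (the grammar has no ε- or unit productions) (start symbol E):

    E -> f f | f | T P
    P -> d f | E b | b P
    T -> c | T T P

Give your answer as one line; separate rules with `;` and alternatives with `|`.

E -> X1 X1 | f | T P; P -> X2 X1 | E X3 | X3 P; T -> c | T Y1; X1 -> f; X2 -> d; X3 -> b; Y1 -> T P

Introduce a nonterminal for each terminal appearing in a rule of length ≥ 2: X1 → f, X2 → d, X3 → b.
Binarize each right-hand side of length ≥ 3 by chaining fresh nonterminals (Y1, Y2, …): affected rules were T → T T P.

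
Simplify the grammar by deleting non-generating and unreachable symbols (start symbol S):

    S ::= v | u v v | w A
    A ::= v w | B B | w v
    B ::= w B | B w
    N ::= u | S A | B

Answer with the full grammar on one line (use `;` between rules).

S ::= v | u v v | w A; A ::= v w | w v

Generating nonterminals: {A, N, S}.
Reachable from S after that: {A, S}.
Removed useless symbols: {B, N} and every production mentioning them.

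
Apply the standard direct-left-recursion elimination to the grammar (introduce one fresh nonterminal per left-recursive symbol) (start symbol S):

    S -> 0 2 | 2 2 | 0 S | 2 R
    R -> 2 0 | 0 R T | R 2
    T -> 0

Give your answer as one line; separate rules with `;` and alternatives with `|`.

S -> 0 2 | 2 2 | 0 S | 2 R; R -> 2 0 R' | 0 R T R'; T -> 0; R' -> 2 R' | ε

Left recursion appears on R.
For R: α = {2}, β = {2 0, 0 R T}. Rewrite as R → β R' and R' → α R' | ε.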